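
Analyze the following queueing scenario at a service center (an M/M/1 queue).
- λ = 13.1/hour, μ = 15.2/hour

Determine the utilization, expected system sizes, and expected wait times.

Step 1: ρ = λ/μ = 13.1/15.2 = 0.8618
Step 2: L = λ/(μ-λ) = 13.1/2.10 = 6.2381
Step 3: Lq = λ²/(μ(μ-λ)) = 171.61/(15.2×2.10) = 5.3763
Step 4: W = 1/(μ-λ) = 1/2.10 = 0.47619
Step 5: Wq = λ/(μ(μ-λ)) = 13.1/(15.2×2.10) = 0.4104
Step 6: P(0) = 1-ρ = 0.1382
Verify: L = λW = 13.1×0.47619 = 6.2381 ✔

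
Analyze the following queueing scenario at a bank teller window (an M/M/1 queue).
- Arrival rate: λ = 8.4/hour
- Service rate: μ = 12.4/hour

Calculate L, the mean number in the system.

ρ = λ/μ = 8.4/12.4 = 0.6774
For M/M/1: L = λ/(μ-λ)
L = 8.4/(12.4-8.4) = 8.4/4.00
L = 2.1000 transactions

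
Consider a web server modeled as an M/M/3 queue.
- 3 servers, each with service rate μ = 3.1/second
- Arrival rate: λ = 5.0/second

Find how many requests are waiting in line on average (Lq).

Traffic intensity: ρ = λ/(cμ) = 5.0/(3×3.1) = 0.5376
Since ρ = 0.5376 < 1, system is stable.
Offered load a = λ/μ = cρ = 5.0/3.1 = 1.6129
P₀ = [ Σₙ₌₀^2 aⁿ/n! + a^3/(3!(1-ρ)) ]⁻¹
Σ = a^0/0! + a^1/1! + a^2/2! = 1.0000 + 1.6129 + 1.3007 = 3.9136
a^3/(3!(1-ρ)) = 4.1959/(6 × 0.46237) = 1.5125
P₀ = 1/(3.9136 + 1.5125) = 0.1843
Lq = P₀·a^3·ρ / (3!(1-ρ)²) = 0.1843 × 4.1959 × 0.5376 / (6 × 0.2138) = 0.3241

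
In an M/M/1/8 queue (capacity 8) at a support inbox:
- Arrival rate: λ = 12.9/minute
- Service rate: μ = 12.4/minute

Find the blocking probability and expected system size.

ρ = λ/μ = 12.9/12.4 = 1.04032
P₀ = (1-ρ)/(1-ρ^(K+1)) = (1-1.04032)/(1-1.04032^9) = -0.040320/-0.42726 = 0.09437
P_K = P₀×ρ^K = 0.09437 × 1.04032^8 = 0.09437 × 1.3719 = 0.1295
Blocking probability P_8 = 0.1295 (12.95%)
L = ρ[1 - (K+1)ρ^K + Kρ^(K+1)] / [(1-ρ)(1-ρ^(K+1))]
L = 1.04032 × (1 - 9×1.37194147 + 8×1.42725815) / ((1 - 1.04032) × (1 - 1.42725815)) = 4.2630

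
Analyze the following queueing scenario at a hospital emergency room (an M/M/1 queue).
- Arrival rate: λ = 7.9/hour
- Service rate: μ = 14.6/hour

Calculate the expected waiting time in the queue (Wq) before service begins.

First, compute utilization: ρ = λ/μ = 7.9/14.6 = 0.5411
For M/M/1: Wq = λ/(μ(μ-λ))
Wq = 7.9/(14.6 × (14.6-7.9))
Wq = 7.9/(14.6 × 6.70)
Wq = 0.08076 hours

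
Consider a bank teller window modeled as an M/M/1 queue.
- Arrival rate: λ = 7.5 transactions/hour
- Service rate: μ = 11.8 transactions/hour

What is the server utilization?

Server utilization: ρ = λ/μ
ρ = 7.5/11.8 = 0.6356
The server is busy 63.56% of the time.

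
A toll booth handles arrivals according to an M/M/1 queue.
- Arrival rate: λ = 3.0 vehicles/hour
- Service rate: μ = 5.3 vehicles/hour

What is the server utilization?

Server utilization: ρ = λ/μ
ρ = 3.0/5.3 = 0.5660
The server is busy 56.60% of the time.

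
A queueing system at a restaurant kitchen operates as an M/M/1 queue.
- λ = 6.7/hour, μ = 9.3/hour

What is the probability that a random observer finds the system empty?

ρ = λ/μ = 6.7/9.3 = 0.7204
P(0) = 1 - ρ = 1 - 0.7204 = 0.2796
The server is idle 27.96% of the time.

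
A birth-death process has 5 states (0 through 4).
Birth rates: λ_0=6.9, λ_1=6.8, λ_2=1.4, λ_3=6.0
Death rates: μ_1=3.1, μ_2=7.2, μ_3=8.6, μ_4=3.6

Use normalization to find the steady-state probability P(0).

Ratios P(n)/P(0) = (λ₀···λₙ₋₁)/(μ₁···μₙ):
P(1)/P(0) = (6.9)/(3.1) = 2.22581
P(2)/P(0) = (6.9×6.8)/(3.1×7.2) = 2.10215
P(3)/P(0) = (6.9×6.8×1.4)/(3.1×7.2×8.6) = 0.342211
P(4)/P(0) = (6.9×6.8×1.4×6.0)/(3.1×7.2×8.6×3.6) = 0.570351

Normalization: ∑ P(n) = 1
P(0) × (1.00000 + 2.22581 + 2.10215 + 0.342211 + 0.570351) = 1
P(0) × 6.2405 = 1
P(0) = 1/6.2405 = 0.1602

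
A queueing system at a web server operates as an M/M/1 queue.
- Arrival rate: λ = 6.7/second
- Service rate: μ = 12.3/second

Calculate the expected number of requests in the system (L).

ρ = λ/μ = 6.7/12.3 = 0.5447
For M/M/1: L = λ/(μ-λ)
L = 6.7/(12.3-6.7) = 6.7/5.60
L = 1.1964 requests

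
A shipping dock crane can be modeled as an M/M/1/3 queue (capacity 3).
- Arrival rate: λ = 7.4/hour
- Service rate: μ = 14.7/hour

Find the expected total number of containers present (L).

ρ = λ/μ = 7.4/14.7 = 0.5034
P₀ = (1-ρ)/(1-ρ^(K+1)) = (1-0.5034)/(1-0.5034^4) = 0.4966/0.9358 = 0.5307
P_K = P₀×ρ^K = 0.53068 × 0.5034^3 = 0.53068 × 0.12757 = 0.06770
L = ρ[1 - (K+1)ρ^K + Kρ^(K+1)] / [(1-ρ)(1-ρ^(K+1))]
L = 0.5034 × (1 - 4×0.12757 + 3×0.064217) / ((1 - 0.5034) × (1 - 0.064217)) = 0.7392 containers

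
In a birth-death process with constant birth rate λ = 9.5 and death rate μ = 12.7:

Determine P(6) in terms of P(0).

For constant rates: P(n)/P(0) = (λ/μ)^n
P(6)/P(0) = (9.5/12.7)^6 = 0.74803^6 = 0.1752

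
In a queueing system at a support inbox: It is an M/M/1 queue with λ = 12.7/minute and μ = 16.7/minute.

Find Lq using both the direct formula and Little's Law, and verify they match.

Method 1 (direct): Lq = λ²/(μ(μ-λ)) = 161.29/(16.7 × 4.00) = 2.4145

Method 2 (Little's Law):
W = 1/(μ-λ) = 1/4.00 = 0.2500
Wq = W - 1/μ = 0.2500 - 0.05988 = 0.19012
Lq = λWq = 12.7 × 0.19012 = 2.4145 ✔ (matches Method 1)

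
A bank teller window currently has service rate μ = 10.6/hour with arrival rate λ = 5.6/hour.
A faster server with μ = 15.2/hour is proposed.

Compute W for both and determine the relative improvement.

System 1: ρ₁ = 5.6/10.6 = 0.5283, W₁ = 1/(10.6-5.6) = 0.200000
System 2: ρ₂ = 5.6/15.2 = 0.3684, W₂ = 1/(15.2-5.6) = 0.104167
Improvement: (W₁-W₂)/W₁ = (0.200000-0.104167)/0.200000 = 47.92%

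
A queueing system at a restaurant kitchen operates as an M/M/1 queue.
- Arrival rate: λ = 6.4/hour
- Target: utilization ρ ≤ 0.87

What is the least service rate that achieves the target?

ρ = λ/μ, so μ = λ/ρ
μ ≥ 6.4/0.87 = 7.3563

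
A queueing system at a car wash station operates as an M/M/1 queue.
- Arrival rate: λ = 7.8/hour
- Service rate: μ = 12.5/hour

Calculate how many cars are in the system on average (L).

ρ = λ/μ = 7.8/12.5 = 0.6240
For M/M/1: L = λ/(μ-λ)
L = 7.8/(12.5-7.8) = 7.8/4.70
L = 1.6596 cars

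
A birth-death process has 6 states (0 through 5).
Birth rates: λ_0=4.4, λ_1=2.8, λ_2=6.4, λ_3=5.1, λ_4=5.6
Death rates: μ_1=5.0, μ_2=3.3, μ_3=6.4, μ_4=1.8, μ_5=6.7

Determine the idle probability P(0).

Ratios P(n)/P(0) = (λ₀···λₙ₋₁)/(μ₁···μₙ):
P(1)/P(0) = (4.4)/(5.0) = 0.88000
P(2)/P(0) = (4.4×2.8)/(5.0×3.3) = 0.74667
P(3)/P(0) = (4.4×2.8×6.4)/(5.0×3.3×6.4) = 0.74667
P(4)/P(0) = (4.4×2.8×6.4×5.1)/(5.0×3.3×6.4×1.8) = 2.1156
P(5)/P(0) = (4.4×2.8×6.4×5.1×5.6)/(5.0×3.3×6.4×1.8×6.7) = 1.7682

Normalization: ∑ P(n) = 1
P(0) × (1.0000 + 0.88000 + 0.74667 + 0.74667 + 2.1156 + 1.7682) = 1
P(0) × 7.2571 = 1
P(0) = 1/7.2571 = 0.1378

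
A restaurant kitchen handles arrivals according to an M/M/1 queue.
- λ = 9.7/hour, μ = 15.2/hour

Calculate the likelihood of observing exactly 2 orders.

ρ = λ/μ = 9.7/15.2 = 0.6382
P(n) = (1-ρ)ρⁿ
P(2) = (1-0.6382) × 0.6382^2
P(2) = 0.3618 × 0.4073
P(2) = 0.1474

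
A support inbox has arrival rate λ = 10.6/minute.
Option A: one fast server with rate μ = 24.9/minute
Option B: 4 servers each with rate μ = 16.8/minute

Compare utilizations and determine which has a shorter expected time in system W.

Option A: single server μ = 24.9 (M/M/1)
  ρ_A = 10.6/24.9 = 0.4257
  W_A = 1/(μ-λ) = 1/(24.9-10.6) = 1/14.30 = 0.06993

Option B: 4 servers μ = 16.8 (M/M/4)
  ρ_B = λ/(cμ) = 10.6/(4×16.8) = 0.1577
  Offered load a = λ/μ = cρ = 10.6/16.8 = 0.6310
  P₀ = [ Σₙ₌₀^3 aⁿ/n! + a^4/(4!(1-ρ)) ]⁻¹
  Σ = a^0/0! + a^1/1! + a^2/2! + a^3/3! = 1.0000 + 0.63095 + 0.19905 + 0.041864 = 1.8719
  a^4/(4!(1-ρ)) = 0.15848/(24 × 0.84226) = 0.007840
  P₀ = 1/(1.8719 + 0.007840) = 0.5320
  Lq = P₀·a^4·ρ / (4!(1-ρ)²) = 0.53200 × 0.15848 × 0.15774 / (24 × 0.70941) = 0.0007811
  Wq_B = Lq/λ = 0.00078114/10.6 = 0.000073692
  W_B = Wq_B + 1/μ = 0.000073692 + 0.059524 = 0.05960

Since W_B = 0.05960 < W_A = 0.06993, Option B (multiple servers) has the shorter time in system.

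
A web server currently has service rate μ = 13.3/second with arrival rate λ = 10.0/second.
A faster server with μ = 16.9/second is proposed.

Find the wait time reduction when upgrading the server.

System 1: ρ₁ = 10.0/13.3 = 0.7519, W₁ = 1/(13.3-10.0) = 0.30303
System 2: ρ₂ = 10.0/16.9 = 0.5917, W₂ = 1/(16.9-10.0) = 0.14493
Improvement: (W₁-W₂)/W₁ = (0.30303-0.14493)/0.30303 = 52.17%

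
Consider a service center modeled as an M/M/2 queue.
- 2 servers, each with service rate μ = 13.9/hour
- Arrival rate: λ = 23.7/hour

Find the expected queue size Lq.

Traffic intensity: ρ = λ/(cμ) = 23.7/(2×13.9) = 0.8525
Since ρ = 0.8525 < 1, system is stable.
Offered load a = λ/μ = cρ = 23.7/13.9 = 1.7050
P₀ = [ Σₙ₌₀^1 aⁿ/n! + a^2/(2!(1-ρ)) ]⁻¹
Σ = a^0/0! + a^1/1! = 1.0000 + 1.7050 = 2.7050
a^2/(2!(1-ρ)) = 2.9071/(2 × 0.14748) = 9.8559
P₀ = 1/(2.7050 + 9.8559) = 0.07961
Lq = P₀·a^2·ρ / (2!(1-ρ)²) = 0.07961 × 2.9071 × 0.8525 / (2 × 0.02175) = 4.5356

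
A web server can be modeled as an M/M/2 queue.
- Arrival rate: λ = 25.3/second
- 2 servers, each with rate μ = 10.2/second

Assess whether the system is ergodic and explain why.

Stability requires ρ = λ/(cμ) < 1
ρ = 25.3/(2 × 10.2) = 25.3/20.40 = 1.2402
Since 1.2402 ≥ 1, the system is UNSTABLE.
Need c > λ/μ = 25.3/10.2 = 2.48.
Minimum servers needed: c = 3.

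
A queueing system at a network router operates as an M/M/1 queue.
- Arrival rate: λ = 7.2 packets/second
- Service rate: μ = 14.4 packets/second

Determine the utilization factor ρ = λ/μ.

Server utilization: ρ = λ/μ
ρ = 7.2/14.4 = 0.5000
The server is busy 50.00% of the time.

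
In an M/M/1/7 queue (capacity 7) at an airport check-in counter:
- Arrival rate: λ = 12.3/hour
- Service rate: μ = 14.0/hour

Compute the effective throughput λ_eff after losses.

ρ = λ/μ = 12.3/14.0 = 0.87857
P₀ = (1-ρ)/(1-ρ^(K+1)) = (1-0.87857)/(1-0.87857^8) = 0.12143/0.64501 = 0.1883
P_K = P₀×ρ^K = 0.1883 × 0.87857^7 = 0.1883 × 0.4040 = 0.07607
λ_eff = λ(1-P_K) = 12.3 × (1 - 0.076067) = 12.3 × 0.923933 = 11.3644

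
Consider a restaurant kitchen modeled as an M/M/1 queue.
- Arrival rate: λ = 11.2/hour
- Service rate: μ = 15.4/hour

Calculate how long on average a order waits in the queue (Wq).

First, compute utilization: ρ = λ/μ = 11.2/15.4 = 0.7273
For M/M/1: Wq = λ/(μ(μ-λ))
Wq = 11.2/(15.4 × (15.4-11.2))
Wq = 11.2/(15.4 × 4.20)
Wq = 0.1732 hours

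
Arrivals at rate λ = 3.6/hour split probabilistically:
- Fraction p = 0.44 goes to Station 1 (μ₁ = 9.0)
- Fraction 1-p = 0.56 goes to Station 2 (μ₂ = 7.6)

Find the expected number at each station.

Effective rates: λ₁ = 3.6×0.44 = 1.584, λ₂ = 3.6×0.56 = 2.016
Station 1: ρ₁ = 1.584/9.0 = 0.1760, L₁ = ρ₁/(1-ρ₁) = 0.1760/(1-0.1760) = 0.2136
Station 2: ρ₂ = 2.016/7.6 = 0.26526, L₂ = ρ₂/(1-ρ₂) = 0.26526/(1-0.26526) = 0.3610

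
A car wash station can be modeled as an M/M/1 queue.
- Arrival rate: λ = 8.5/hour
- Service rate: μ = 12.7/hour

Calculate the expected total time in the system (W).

First, compute utilization: ρ = λ/μ = 8.5/12.7 = 0.6693
For M/M/1: W = 1/(μ-λ)
W = 1/(12.7-8.5) = 1/4.20
W = 0.2381 hours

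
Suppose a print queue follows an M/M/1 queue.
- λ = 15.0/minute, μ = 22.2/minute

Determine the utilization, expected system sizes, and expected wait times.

Step 1: ρ = λ/μ = 15.0/22.2 = 0.6757
Step 2: L = λ/(μ-λ) = 15.0/7.20 = 2.0833
Step 3: Lq = λ²/(μ(μ-λ)) = 225.00/(22.2×7.20) = 1.4077
Step 4: W = 1/(μ-λ) = 1/7.20 = 0.138889
Step 5: Wq = λ/(μ(μ-λ)) = 15.0/(22.2×7.20) = 0.09384
Step 6: P(0) = 1-ρ = 0.3243
Verify: L = λW = 15.0×0.138889 = 2.0833 ✔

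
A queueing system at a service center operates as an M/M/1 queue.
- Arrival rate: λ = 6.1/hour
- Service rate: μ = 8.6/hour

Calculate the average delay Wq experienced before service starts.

First, compute utilization: ρ = λ/μ = 6.1/8.6 = 0.7093
For M/M/1: Wq = λ/(μ(μ-λ))
Wq = 6.1/(8.6 × (8.6-6.1))
Wq = 6.1/(8.6 × 2.50)
Wq = 0.2837 hours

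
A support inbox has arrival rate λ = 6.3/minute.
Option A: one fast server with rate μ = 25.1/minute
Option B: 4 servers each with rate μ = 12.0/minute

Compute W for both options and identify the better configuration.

Option A: single server μ = 25.1 (M/M/1)
  ρ_A = 6.3/25.1 = 0.2510
  W_A = 1/(μ-λ) = 1/(25.1-6.3) = 1/18.80 = 0.05319

Option B: 4 servers μ = 12.0 (M/M/4)
  ρ_B = λ/(cμ) = 6.3/(4×12.0) = 0.1313
  Offered load a = λ/μ = cρ = 6.3/12.0 = 0.5250
  P₀ = [ Σₙ₌₀^3 aⁿ/n! + a^4/(4!(1-ρ)) ]⁻¹
  Σ = a^0/0! + a^1/1! + a^2/2! + a^3/3! = 1.0000 + 0.5250 + 0.1378 + 0.02412 = 1.6869
  a^4/(4!(1-ρ)) = 0.075969/(24 × 0.86875) = 0.003644
  P₀ = 1/(1.6869 + 0.003644) = 0.5915
  Lq = P₀·a^4·ρ / (4!(1-ρ)²) = 0.59152 × 0.075969 × 0.13125 / (24 × 0.75473) = 0.0003256
  Wq_B = Lq/λ = 0.0003256129/6.3 = 0.00005168459
  W_B = Wq_B + 1/μ = 0.00005168459 + 0.08333333 = 0.08339

Since W_A = 0.05319 < W_B = 0.08339, Option A (single fast server) has the shorter time in system.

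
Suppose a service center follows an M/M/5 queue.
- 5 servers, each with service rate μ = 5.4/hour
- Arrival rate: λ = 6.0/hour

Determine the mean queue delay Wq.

Traffic intensity: ρ = λ/(cμ) = 6.0/(5×5.4) = 0.2222
Since ρ = 0.2222 < 1, system is stable.
Offered load a = λ/μ = cρ = 6.0/5.4 = 1.1111
P₀ = [ Σₙ₌₀^4 aⁿ/n! + a^5/(5!(1-ρ)) ]⁻¹
Σ = a^0/0! + a^1/1! + a^2/2! + a^3/3! + a^4/4! = 1.0000 + 1.1111 + 0.6173 + 0.2286 + 0.06351 = 3.0205
a^5/(5!(1-ρ)) = 1.6935/(120 × 0.7778) = 0.01814
P₀ = 1/(3.0205 + 0.01814) = 0.3291
Lq = P₀·a^5·ρ / (5!(1-ρ)²) = 0.3291 × 1.6935 × 0.2222 / (120 × 0.6049) = 0.001706
Wq = Lq/λ = 0.001706/6.0 = 0.0002843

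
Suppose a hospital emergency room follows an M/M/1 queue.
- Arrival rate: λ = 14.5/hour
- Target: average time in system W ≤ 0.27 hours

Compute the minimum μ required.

For M/M/1: W = 1/(μ-λ)
Need W ≤ 0.27, so 1/(μ-λ) ≤ 0.27
μ - λ ≥ 1/0.27 = 3.7037
μ ≥ 14.5 + 3.7037 = 18.2037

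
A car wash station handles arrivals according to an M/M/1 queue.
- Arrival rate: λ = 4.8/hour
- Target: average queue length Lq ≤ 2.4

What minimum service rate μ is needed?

For M/M/1: Lq = λ²/(μ(μ-λ))
Need Lq ≤ 2.4, i.e. μ(μ-λ) ≥ λ²/2.4
μ² - 4.8μ - 23.04/2.4 ≥ 0  →  μ² - 4.8μ - 9.6000 ≥ 0
Quadratic formula (positive root): μ = [λ + √(λ² + 4×9.6000)]/2
Discriminant: 23.04 + 4×9.6000 = 61.4400, √61.4400 = 7.8384
μ ≥ (4.8 + 7.8384)/2 = 6.3192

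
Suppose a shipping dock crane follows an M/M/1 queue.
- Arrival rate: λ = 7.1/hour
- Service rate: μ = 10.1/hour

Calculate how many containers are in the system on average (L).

ρ = λ/μ = 7.1/10.1 = 0.7030
For M/M/1: L = λ/(μ-λ)
L = 7.1/(10.1-7.1) = 7.1/3.00
L = 2.3667 containers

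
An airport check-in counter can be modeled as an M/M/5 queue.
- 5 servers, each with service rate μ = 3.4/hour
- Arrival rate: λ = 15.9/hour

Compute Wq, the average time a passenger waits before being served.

Traffic intensity: ρ = λ/(cμ) = 15.9/(5×3.4) = 0.9353
Since ρ = 0.9353 < 1, system is stable.
Offered load a = λ/μ = cρ = 15.9/3.4 = 4.6765
P₀ = [ Σₙ₌₀^4 aⁿ/n! + a^5/(5!(1-ρ)) ]⁻¹
Σ = a^0/0! + a^1/1! + a^2/2! + a^3/3! + a^4/4! = 1.0000 + 4.6765 + 10.9347 + 17.0452 + 19.9279 = 53.5843
a^5/(5!(1-ρ)) = 2236.6140/(120 × 0.06470588) = 288.0488
P₀ = 1/(53.5843 + 288.0488) = 0.002927
Lq = P₀·a^5·ρ / (5!(1-ρ)²) = 0.00292712 × 2236.6140 × 0.935294 / (120 × 0.00418685) = 12.1874
Wq = Lq/λ = 12.1874/15.9 = 0.7665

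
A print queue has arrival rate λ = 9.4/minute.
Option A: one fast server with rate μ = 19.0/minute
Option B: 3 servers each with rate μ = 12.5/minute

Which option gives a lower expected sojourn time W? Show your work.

Option A: single server μ = 19.0 (M/M/1)
  ρ_A = 9.4/19.0 = 0.4947
  W_A = 1/(μ-λ) = 1/(19.0-9.4) = 1/9.60 = 0.1042

Option B: 3 servers μ = 12.5 (M/M/3)
  ρ_B = λ/(cμ) = 9.4/(3×12.5) = 0.2507
  Offered load a = λ/μ = cρ = 9.4/12.5 = 0.7520
  P₀ = [ Σₙ₌₀^2 aⁿ/n! + a^3/(3!(1-ρ)) ]⁻¹
  Σ = a^0/0! + a^1/1! + a^2/2! = 1.0000 + 0.7520 + 0.2828 = 2.0348
  a^3/(3!(1-ρ)) = 0.42526/(6 × 0.74933) = 0.09459
  P₀ = 1/(2.0348 + 0.09459) = 0.4696
  Lq = P₀·a^3·ρ / (3!(1-ρ)²) = 0.4696 × 0.4253 × 0.2507 / (6 × 0.5615) = 0.01486
  Wq_B = Lq/λ = 0.01486/9.4 = 0.001581
  W_B = Wq_B + 1/μ = 0.001581 + 0.08000 = 0.08158

Since W_B = 0.08158 < W_A = 0.1042, Option B (multiple servers) has the shorter time in system.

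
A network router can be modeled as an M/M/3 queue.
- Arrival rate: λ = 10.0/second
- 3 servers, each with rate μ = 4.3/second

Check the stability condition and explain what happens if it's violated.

Stability requires ρ = λ/(cμ) < 1
ρ = 10.0/(3 × 4.3) = 10.0/12.90 = 0.7752
Since 0.7752 < 1, the system is STABLE.
The servers are busy 77.52% of the time.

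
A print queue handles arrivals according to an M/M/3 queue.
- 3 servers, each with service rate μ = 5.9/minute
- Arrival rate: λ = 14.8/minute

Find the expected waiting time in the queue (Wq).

Traffic intensity: ρ = λ/(cμ) = 14.8/(3×5.9) = 0.8362
Since ρ = 0.8362 < 1, system is stable.
Offered load a = λ/μ = cρ = 14.8/5.9 = 2.5085
P₀ = [ Σₙ₌₀^2 aⁿ/n! + a^3/(3!(1-ρ)) ]⁻¹
Σ = a^0/0! + a^1/1! + a^2/2! = 1.0000 + 2.5085 + 3.1462 = 6.6547
a^3/(3!(1-ρ)) = 15.78444/(6 × 0.1638418) = 16.0566
P₀ = 1/(6.6547 + 16.0566) = 0.04403
Lq = P₀·a^3·ρ / (3!(1-ρ)²) = 0.044031 × 15.7844 × 0.83616 / (6 × 0.026844) = 3.6081
Wq = Lq/λ = 3.6081/14.8 = 0.2438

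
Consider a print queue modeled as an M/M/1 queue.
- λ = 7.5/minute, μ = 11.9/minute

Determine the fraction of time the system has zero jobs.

ρ = λ/μ = 7.5/11.9 = 0.6303
P(0) = 1 - ρ = 1 - 0.6303 = 0.3697
The server is idle 36.97% of the time.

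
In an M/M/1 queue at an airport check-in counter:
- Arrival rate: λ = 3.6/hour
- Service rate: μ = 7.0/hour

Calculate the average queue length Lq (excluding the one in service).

ρ = λ/μ = 3.6/7.0 = 0.5143
For M/M/1: Lq = λ²/(μ(μ-λ))
Lq = 12.96/(7.0 × 3.40)
Lq = 0.5445 passengers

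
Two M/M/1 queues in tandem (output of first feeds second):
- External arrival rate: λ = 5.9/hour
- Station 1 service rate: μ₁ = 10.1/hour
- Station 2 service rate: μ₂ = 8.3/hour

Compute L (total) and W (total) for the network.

By Jackson's theorem, each station behaves as independent M/M/1.
Station 1: ρ₁ = 5.9/10.1 = 0.5842, L₁ = ρ₁/(1-ρ₁) = λ/(μ₁-λ) = 5.9/4.20 = 1.4048
Station 2: ρ₂ = 5.9/8.3 = 0.7108, L₂ = ρ₂/(1-ρ₂) = λ/(μ₂-λ) = 5.9/2.40 = 2.4583
Total: L = L₁ + L₂ = 1.4048 + 2.4583 = 3.8631
W = L/λ = 3.8631/5.9 = 0.6548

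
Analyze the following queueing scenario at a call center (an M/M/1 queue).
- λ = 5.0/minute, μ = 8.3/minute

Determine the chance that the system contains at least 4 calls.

ρ = λ/μ = 5.0/8.3 = 0.6024
P(N ≥ n) = ρⁿ
P(N ≥ 4) = 0.6024^4
P(N ≥ 4) = 0.1317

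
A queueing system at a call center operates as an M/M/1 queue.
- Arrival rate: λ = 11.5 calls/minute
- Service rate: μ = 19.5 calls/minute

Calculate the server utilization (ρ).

Server utilization: ρ = λ/μ
ρ = 11.5/19.5 = 0.5897
The server is busy 58.97% of the time.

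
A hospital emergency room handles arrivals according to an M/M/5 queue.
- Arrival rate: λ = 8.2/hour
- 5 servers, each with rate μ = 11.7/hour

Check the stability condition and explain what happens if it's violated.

Stability requires ρ = λ/(cμ) < 1
ρ = 8.2/(5 × 11.7) = 8.2/58.50 = 0.1402
Since 0.1402 < 1, the system is STABLE.
The servers are busy 14.02% of the time.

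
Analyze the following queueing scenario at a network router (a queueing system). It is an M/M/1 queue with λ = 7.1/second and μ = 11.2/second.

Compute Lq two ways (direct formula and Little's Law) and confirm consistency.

Method 1 (direct): Lq = λ²/(μ(μ-λ)) = 50.41/(11.2 × 4.10) = 1.0978

Method 2 (Little's Law):
W = 1/(μ-λ) = 1/4.10 = 0.243902
Wq = W - 1/μ = 0.243902 - 0.0892857 = 0.15462
Lq = λWq = 7.1 × 0.15462 = 1.0978 ✔ (matches Method 1)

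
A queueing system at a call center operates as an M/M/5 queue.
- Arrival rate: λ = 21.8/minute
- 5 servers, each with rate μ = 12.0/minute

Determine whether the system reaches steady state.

Stability requires ρ = λ/(cμ) < 1
ρ = 21.8/(5 × 12.0) = 21.8/60.00 = 0.3633
Since 0.3633 < 1, the system is STABLE.
The servers are busy 36.33% of the time.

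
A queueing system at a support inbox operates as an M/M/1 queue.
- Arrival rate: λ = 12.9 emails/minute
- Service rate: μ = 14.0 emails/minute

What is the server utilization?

Server utilization: ρ = λ/μ
ρ = 12.9/14.0 = 0.9214
The server is busy 92.14% of the time.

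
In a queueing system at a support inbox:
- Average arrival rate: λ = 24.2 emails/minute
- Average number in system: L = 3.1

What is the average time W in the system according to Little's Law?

Little's Law: L = λW, so W = L/λ
W = 3.1/24.2 = 0.1281 minutes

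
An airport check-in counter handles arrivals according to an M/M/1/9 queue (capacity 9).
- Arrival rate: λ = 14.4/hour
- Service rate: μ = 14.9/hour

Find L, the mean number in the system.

ρ = λ/μ = 14.4/14.9 = 0.966443
P₀ = (1-ρ)/(1-ρ^(K+1)) = (1-0.966443)/(1-0.966443^10) = 0.03356/0.2892 = 0.1160
P_K = P₀×ρ^K = 0.11604 × 0.966443^9 = 0.11604 × 0.73551 = 0.08535
L = ρ[1 - (K+1)ρ^K + Kρ^(K+1)] / [(1-ρ)(1-ρ^(K+1))]
L = 0.966443 × (1 - 10×0.73550597 + 9×0.71082460) / ((1 - 0.966443) × (1 - 0.71082460)) = 4.2190 passengers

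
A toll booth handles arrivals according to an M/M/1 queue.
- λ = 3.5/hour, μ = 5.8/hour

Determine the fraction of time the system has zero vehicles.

ρ = λ/μ = 3.5/5.8 = 0.6034
P(0) = 1 - ρ = 1 - 0.6034 = 0.3966
The server is idle 39.66% of the time.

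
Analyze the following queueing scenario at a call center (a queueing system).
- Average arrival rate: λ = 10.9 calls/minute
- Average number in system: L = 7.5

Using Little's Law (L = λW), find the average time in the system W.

Little's Law: L = λW, so W = L/λ
W = 7.5/10.9 = 0.6881 minutes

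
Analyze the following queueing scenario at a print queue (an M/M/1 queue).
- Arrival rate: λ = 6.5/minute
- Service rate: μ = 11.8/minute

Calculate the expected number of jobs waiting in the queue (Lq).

ρ = λ/μ = 6.5/11.8 = 0.5508
For M/M/1: Lq = λ²/(μ(μ-λ))
Lq = 42.25/(11.8 × 5.30)
Lq = 0.6756 jobs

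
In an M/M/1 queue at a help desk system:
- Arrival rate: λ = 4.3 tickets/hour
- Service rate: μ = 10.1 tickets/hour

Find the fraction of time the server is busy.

Server utilization: ρ = λ/μ
ρ = 4.3/10.1 = 0.4257
The server is busy 42.57% of the time.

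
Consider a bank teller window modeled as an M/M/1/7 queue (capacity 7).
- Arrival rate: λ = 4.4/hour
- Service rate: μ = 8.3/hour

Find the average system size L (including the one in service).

ρ = λ/μ = 4.4/8.3 = 0.53012
P₀ = (1-ρ)/(1-ρ^(K+1)) = (1-0.53012)/(1-0.53012^8) = 0.4699/0.9938 = 0.4728
P_K = P₀×ρ^K = 0.47283 × 0.53012^7 = 0.47283 × 0.011766 = 0.005563
L = ρ[1 - (K+1)ρ^K + Kρ^(K+1)] / [(1-ρ)(1-ρ^(K+1))]
L = 0.53012 × (1 - 8×0.01177 + 7×0.006237) / ((1 - 0.53012) × (1 - 0.006237)) = 1.0780 transactions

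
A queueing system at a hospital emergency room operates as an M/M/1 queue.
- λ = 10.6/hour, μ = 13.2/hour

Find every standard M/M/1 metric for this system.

Step 1: ρ = λ/μ = 10.6/13.2 = 0.8030
Step 2: L = λ/(μ-λ) = 10.6/2.60 = 4.0769
Step 3: Lq = λ²/(μ(μ-λ)) = 112.36/(13.2×2.60) = 3.2739
Step 4: W = 1/(μ-λ) = 1/2.60 = 0.384615
Step 5: Wq = λ/(μ(μ-λ)) = 10.6/(13.2×2.60) = 0.3089
Step 6: P(0) = 1-ρ = 0.1970
Verify: L = λW = 10.6×0.384615 = 4.0769 ✔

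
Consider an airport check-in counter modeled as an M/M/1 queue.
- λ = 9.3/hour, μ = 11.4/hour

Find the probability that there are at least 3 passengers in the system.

ρ = λ/μ = 9.3/11.4 = 0.8158
P(N ≥ n) = ρⁿ
P(N ≥ 3) = 0.8158^3
P(N ≥ 3) = 0.5429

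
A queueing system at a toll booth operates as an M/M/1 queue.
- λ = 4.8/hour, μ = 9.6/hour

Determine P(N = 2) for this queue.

ρ = λ/μ = 4.8/9.6 = 0.5000
P(n) = (1-ρ)ρⁿ
P(2) = (1-0.5000) × 0.5000^2
P(2) = 0.5000 × 0.2500
P(2) = 0.1250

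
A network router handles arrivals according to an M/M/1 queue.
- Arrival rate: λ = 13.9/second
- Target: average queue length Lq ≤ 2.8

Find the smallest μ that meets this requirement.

For M/M/1: Lq = λ²/(μ(μ-λ))
Need Lq ≤ 2.8, i.e. μ(μ-λ) ≥ λ²/2.8
μ² - 13.9μ - 193.21/2.8 ≥ 0  →  μ² - 13.9μ - 69.00357 ≥ 0
Quadratic formula (positive root): μ = [λ + √(λ² + 4×69.00357)]/2
Discriminant: 193.21 + 4×69.00357 = 469.2243, √469.2243 = 21.6616
μ ≥ (13.9 + 21.6616)/2 = 17.7808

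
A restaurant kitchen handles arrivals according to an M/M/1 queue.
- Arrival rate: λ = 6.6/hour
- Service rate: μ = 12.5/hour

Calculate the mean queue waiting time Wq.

First, compute utilization: ρ = λ/μ = 6.6/12.5 = 0.5280
For M/M/1: Wq = λ/(μ(μ-λ))
Wq = 6.6/(12.5 × (12.5-6.6))
Wq = 6.6/(12.5 × 5.90)
Wq = 0.08949 hours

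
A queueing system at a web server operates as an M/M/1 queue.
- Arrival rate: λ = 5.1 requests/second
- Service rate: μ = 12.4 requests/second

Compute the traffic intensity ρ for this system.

Server utilization: ρ = λ/μ
ρ = 5.1/12.4 = 0.4113
The server is busy 41.13% of the time.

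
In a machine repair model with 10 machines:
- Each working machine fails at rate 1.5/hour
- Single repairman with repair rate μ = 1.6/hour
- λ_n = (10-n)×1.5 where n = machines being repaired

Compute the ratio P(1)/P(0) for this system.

P(1)/P(0) = ∏_{i=0}^{1-1} λ_i/μ_{i+1}
= (10-0)×1.5/1.6
= 9.3750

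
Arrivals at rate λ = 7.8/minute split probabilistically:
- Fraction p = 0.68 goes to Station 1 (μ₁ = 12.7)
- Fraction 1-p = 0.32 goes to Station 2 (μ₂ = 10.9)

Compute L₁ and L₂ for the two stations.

Effective rates: λ₁ = 7.8×0.68 = 5.304, λ₂ = 7.8×0.32 = 2.496
Station 1: ρ₁ = 5.304/12.7 = 0.417638, L₁ = ρ₁/(1-ρ₁) = 0.417638/(1-0.417638) = 0.7171
Station 2: ρ₂ = 2.496/10.9 = 0.2290, L₂ = ρ₂/(1-ρ₂) = 0.2290/(1-0.2290) = 0.2970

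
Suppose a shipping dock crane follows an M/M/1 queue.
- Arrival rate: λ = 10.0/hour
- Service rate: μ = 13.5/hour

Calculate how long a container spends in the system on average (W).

First, compute utilization: ρ = λ/μ = 10.0/13.5 = 0.7407
For M/M/1: W = 1/(μ-λ)
W = 1/(13.5-10.0) = 1/3.50
W = 0.2857 hours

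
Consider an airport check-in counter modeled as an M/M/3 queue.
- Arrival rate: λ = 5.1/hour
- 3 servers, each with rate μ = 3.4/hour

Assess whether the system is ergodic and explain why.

Stability requires ρ = λ/(cμ) < 1
ρ = 5.1/(3 × 3.4) = 5.1/10.20 = 0.5000
Since 0.5000 < 1, the system is STABLE.
The servers are busy 50.00% of the time.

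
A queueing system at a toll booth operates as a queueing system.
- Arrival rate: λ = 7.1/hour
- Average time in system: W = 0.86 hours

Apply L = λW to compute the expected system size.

Little's Law: L = λW
L = 7.1 × 0.86 = 6.1060 vehicles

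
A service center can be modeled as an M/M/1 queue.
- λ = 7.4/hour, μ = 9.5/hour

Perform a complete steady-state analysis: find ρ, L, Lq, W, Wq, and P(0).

Step 1: ρ = λ/μ = 7.4/9.5 = 0.7789
Step 2: L = λ/(μ-λ) = 7.4/2.10 = 3.5238
Step 3: Lq = λ²/(μ(μ-λ)) = 54.76/(9.5×2.10) = 2.7449
Step 4: W = 1/(μ-λ) = 1/2.10 = 0.47619
Step 5: Wq = λ/(μ(μ-λ)) = 7.4/(9.5×2.10) = 0.3709
Step 6: P(0) = 1-ρ = 0.2211
Verify: L = λW = 7.4×0.47619 = 3.5238 ✔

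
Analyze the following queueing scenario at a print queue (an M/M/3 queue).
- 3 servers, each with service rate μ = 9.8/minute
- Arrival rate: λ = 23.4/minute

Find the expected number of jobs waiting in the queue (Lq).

Traffic intensity: ρ = λ/(cμ) = 23.4/(3×9.8) = 0.7959
Since ρ = 0.7959 < 1, system is stable.
Offered load a = λ/μ = cρ = 23.4/9.8 = 2.3878
P₀ = [ Σₙ₌₀^2 aⁿ/n! + a^3/(3!(1-ρ)) ]⁻¹
Σ = a^0/0! + a^1/1! + a^2/2! = 1.000000 + 2.387755 + 2.850687 = 6.2384
a^3/(3!(1-ρ)) = 13.6135/(6 × 0.204082) = 11.1177
P₀ = 1/(6.2384 + 11.1177) = 0.05762
Lq = P₀·a^3·ρ / (3!(1-ρ)²) = 0.05762 × 13.6135 × 0.7959 / (6 × 0.04165) = 2.4982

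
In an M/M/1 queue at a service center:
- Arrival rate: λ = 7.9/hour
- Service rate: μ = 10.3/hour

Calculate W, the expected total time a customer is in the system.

First, compute utilization: ρ = λ/μ = 7.9/10.3 = 0.7670
For M/M/1: W = 1/(μ-λ)
W = 1/(10.3-7.9) = 1/2.40
W = 0.4167 hours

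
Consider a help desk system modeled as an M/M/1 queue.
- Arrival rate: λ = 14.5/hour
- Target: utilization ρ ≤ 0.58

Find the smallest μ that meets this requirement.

ρ = λ/μ, so μ = λ/ρ
μ ≥ 14.5/0.58 = 25.0000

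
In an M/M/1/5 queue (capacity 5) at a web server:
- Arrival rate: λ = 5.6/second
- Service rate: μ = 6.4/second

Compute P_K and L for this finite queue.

ρ = λ/μ = 5.6/6.4 = 0.8750
P₀ = (1-ρ)/(1-ρ^(K+1)) = (1-0.8750)/(1-0.8750^6) = 0.1250/0.5512 = 0.2268
P_K = P₀×ρ^K = 0.2268 × 0.8750^5 = 0.2268 × 0.5129 = 0.1163
Blocking probability P_5 = 0.1163 (11.63%)
L = ρ[1 - (K+1)ρ^K + Kρ^(K+1)] / [(1-ρ)(1-ρ^(K+1))]
L = 0.8750 × (1 - 6×0.5129089 + 5×0.4487953) / ((1 - 0.8750) × (1 - 0.4487953)) = 2.1148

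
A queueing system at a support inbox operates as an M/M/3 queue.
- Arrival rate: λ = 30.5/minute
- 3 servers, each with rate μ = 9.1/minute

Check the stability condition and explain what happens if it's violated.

Stability requires ρ = λ/(cμ) < 1
ρ = 30.5/(3 × 9.1) = 30.5/27.30 = 1.1172
Since 1.1172 ≥ 1, the system is UNSTABLE.
Need c > λ/μ = 30.5/9.1 = 3.35.
Minimum servers needed: c = 4.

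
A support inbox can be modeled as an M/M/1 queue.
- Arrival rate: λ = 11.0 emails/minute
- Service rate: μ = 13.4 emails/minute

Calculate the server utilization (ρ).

Server utilization: ρ = λ/μ
ρ = 11.0/13.4 = 0.8209
The server is busy 82.09% of the time.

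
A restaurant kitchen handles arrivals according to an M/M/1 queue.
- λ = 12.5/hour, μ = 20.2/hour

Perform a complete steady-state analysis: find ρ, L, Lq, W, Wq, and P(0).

Step 1: ρ = λ/μ = 12.5/20.2 = 0.6188
Step 2: L = λ/(μ-λ) = 12.5/7.70 = 1.6234
Step 3: Lq = λ²/(μ(μ-λ)) = 156.25/(20.2×7.70) = 1.0046
Step 4: W = 1/(μ-λ) = 1/7.70 = 0.12987
Step 5: Wq = λ/(μ(μ-λ)) = 12.5/(20.2×7.70) = 0.08037
Step 6: P(0) = 1-ρ = 0.3812
Verify: L = λW = 12.5×0.12987 = 1.6234 ✔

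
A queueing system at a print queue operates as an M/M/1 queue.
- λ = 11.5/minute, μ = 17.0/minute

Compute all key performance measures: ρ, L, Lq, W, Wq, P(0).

Step 1: ρ = λ/μ = 11.5/17.0 = 0.6765
Step 2: L = λ/(μ-λ) = 11.5/5.50 = 2.0909
Step 3: Lq = λ²/(μ(μ-λ)) = 132.25/(17.0×5.50) = 1.4144
Step 4: W = 1/(μ-λ) = 1/5.50 = 0.18182
Step 5: Wq = λ/(μ(μ-λ)) = 11.5/(17.0×5.50) = 0.1230
Step 6: P(0) = 1-ρ = 0.3235
Verify: L = λW = 11.5×0.18182 = 2.0909 ✔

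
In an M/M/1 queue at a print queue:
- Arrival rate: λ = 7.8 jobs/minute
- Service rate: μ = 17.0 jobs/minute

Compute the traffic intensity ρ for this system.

Server utilization: ρ = λ/μ
ρ = 7.8/17.0 = 0.4588
The server is busy 45.88% of the time.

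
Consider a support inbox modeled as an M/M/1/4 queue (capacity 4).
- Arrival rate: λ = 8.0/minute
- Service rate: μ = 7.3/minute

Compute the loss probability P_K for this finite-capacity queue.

ρ = λ/μ = 8.0/7.3 = 1.0959
P₀ = (1-ρ)/(1-ρ^(K+1)) = (1-1.0959)/(1-1.0959^5) = -0.09590/-0.5807 = 0.1651
P_K = P₀×ρ^K = 0.16514 × 1.0959^4 = 0.16514 × 1.4424 = 0.2382
Blocking probability = 23.82%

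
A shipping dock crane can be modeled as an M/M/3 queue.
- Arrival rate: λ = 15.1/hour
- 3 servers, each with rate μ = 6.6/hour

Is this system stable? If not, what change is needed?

Stability requires ρ = λ/(cμ) < 1
ρ = 15.1/(3 × 6.6) = 15.1/19.80 = 0.7626
Since 0.7626 < 1, the system is STABLE.
The servers are busy 76.26% of the time.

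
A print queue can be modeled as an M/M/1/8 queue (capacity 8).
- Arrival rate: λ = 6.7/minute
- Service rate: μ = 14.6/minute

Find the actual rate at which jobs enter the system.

ρ = λ/μ = 6.7/14.6 = 0.4589
P₀ = (1-ρ)/(1-ρ^(K+1)) = (1-0.4589)/(1-0.4589^9) = 0.5411/0.9991 = 0.5416
P_K = P₀×ρ^K = 0.5416 × 0.4589^8 = 0.5416 × 0.001967 = 0.001065
λ_eff = λ(1-P_K) = 6.7 × (1 - 0.001065) = 6.7 × 0.99894 = 6.6929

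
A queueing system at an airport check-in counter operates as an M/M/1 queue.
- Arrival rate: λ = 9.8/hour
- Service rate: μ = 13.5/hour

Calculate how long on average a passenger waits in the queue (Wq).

First, compute utilization: ρ = λ/μ = 9.8/13.5 = 0.7259
For M/M/1: Wq = λ/(μ(μ-λ))
Wq = 9.8/(13.5 × (13.5-9.8))
Wq = 9.8/(13.5 × 3.70)
Wq = 0.1962 hours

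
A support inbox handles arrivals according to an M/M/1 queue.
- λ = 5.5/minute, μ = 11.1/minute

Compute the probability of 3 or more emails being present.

ρ = λ/μ = 5.5/11.1 = 0.4955
P(N ≥ n) = ρⁿ
P(N ≥ 3) = 0.4955^3
P(N ≥ 3) = 0.1217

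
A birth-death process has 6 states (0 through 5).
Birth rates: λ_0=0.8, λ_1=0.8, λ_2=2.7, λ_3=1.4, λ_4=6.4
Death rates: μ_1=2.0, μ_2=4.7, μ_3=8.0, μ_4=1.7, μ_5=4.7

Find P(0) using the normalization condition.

Ratios P(n)/P(0) = (λ₀···λₙ₋₁)/(μ₁···μₙ):
P(1)/P(0) = (0.8)/(2.0) = 0.4000
P(2)/P(0) = (0.8×0.8)/(2.0×4.7) = 0.06809
P(3)/P(0) = (0.8×0.8×2.7)/(2.0×4.7×8.0) = 0.02298
P(4)/P(0) = (0.8×0.8×2.7×1.4)/(2.0×4.7×8.0×1.7) = 0.01892
P(5)/P(0) = (0.8×0.8×2.7×1.4×6.4)/(2.0×4.7×8.0×1.7×4.7) = 0.02577

Normalization: ∑ P(n) = 1
P(0) × (1.0000 + 0.4000 + 0.06809 + 0.02298 + 0.01892 + 0.02577) = 1
P(0) × 1.5358 = 1
P(0) = 1/1.5358 = 0.6511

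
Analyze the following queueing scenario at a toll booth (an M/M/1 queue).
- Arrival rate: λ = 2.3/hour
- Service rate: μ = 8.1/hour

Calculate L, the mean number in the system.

ρ = λ/μ = 2.3/8.1 = 0.2840
For M/M/1: L = λ/(μ-λ)
L = 2.3/(8.1-2.3) = 2.3/5.80
L = 0.3966 vehicles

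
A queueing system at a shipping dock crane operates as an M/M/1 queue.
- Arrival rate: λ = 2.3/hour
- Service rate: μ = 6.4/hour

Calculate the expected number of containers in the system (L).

ρ = λ/μ = 2.3/6.4 = 0.3594
For M/M/1: L = λ/(μ-λ)
L = 2.3/(6.4-2.3) = 2.3/4.10
L = 0.5610 containers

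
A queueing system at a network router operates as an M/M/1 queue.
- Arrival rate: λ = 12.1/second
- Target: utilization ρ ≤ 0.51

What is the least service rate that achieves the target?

ρ = λ/μ, so μ = λ/ρ
μ ≥ 12.1/0.51 = 23.7255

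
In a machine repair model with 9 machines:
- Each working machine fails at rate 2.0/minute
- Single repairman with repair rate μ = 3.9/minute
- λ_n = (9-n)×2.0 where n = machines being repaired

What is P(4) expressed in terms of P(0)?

P(4)/P(0) = ∏_{i=0}^{4-1} λ_i/μ_{i+1}
= (9-0)×2.0/3.9 × (9-1)×2.0/3.9 × (9-2)×2.0/3.9 × (9-3)×2.0/3.9
= 209.1430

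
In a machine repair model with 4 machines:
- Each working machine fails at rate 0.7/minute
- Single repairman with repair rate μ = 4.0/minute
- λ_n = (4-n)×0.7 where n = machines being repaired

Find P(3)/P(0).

P(3)/P(0) = ∏_{i=0}^{3-1} λ_i/μ_{i+1}
= (4-0)×0.7/4.0 × (4-1)×0.7/4.0 × (4-2)×0.7/4.0
= 0.1286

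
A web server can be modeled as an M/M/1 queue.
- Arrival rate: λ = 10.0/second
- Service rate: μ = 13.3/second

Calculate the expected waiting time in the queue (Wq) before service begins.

First, compute utilization: ρ = λ/μ = 10.0/13.3 = 0.7519
For M/M/1: Wq = λ/(μ(μ-λ))
Wq = 10.0/(13.3 × (13.3-10.0))
Wq = 10.0/(13.3 × 3.30)
Wq = 0.2278 seconds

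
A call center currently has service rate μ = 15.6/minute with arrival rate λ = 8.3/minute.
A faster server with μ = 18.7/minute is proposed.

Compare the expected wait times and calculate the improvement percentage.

System 1: ρ₁ = 8.3/15.6 = 0.5321, W₁ = 1/(15.6-8.3) = 0.13699
System 2: ρ₂ = 8.3/18.7 = 0.4439, W₂ = 1/(18.7-8.3) = 0.096154
Improvement: (W₁-W₂)/W₁ = (0.13699-0.096154)/0.13699 = 29.81%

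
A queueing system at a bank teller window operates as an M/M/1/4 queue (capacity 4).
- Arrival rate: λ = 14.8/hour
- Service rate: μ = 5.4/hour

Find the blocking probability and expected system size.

ρ = λ/μ = 14.8/5.4 = 2.7407
P₀ = (1-ρ)/(1-ρ^(K+1)) = (1-2.7407)/(1-2.7407^5) = -1.7407/-153.6349 = 0.01133
P_K = P₀×ρ^K = 0.01133 × 2.7407^4 = 0.01133 × 56.4217 = 0.6393
Blocking probability P_4 = 0.6393 (63.93%)
L = ρ[1 - (K+1)ρ^K + Kρ^(K+1)] / [(1-ρ)(1-ρ^(K+1))]
L = 2.7407 × (1 - 5×56.4217 + 4×154.6349) / ((1 - 2.7407) × (1 - 154.6349)) = 3.4581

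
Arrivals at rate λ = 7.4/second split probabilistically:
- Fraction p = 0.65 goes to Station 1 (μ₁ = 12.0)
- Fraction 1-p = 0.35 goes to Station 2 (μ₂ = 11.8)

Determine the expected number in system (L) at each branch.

Effective rates: λ₁ = 7.4×0.65 = 4.81, λ₂ = 7.4×0.35 = 2.59
Station 1: ρ₁ = 4.81/12.0 = 0.40083, L₁ = ρ₁/(1-ρ₁) = 0.40083/(1-0.40083) = 0.6690
Station 2: ρ₂ = 2.59/11.8 = 0.2195, L₂ = ρ₂/(1-ρ₂) = 0.2195/(1-0.2195) = 0.2812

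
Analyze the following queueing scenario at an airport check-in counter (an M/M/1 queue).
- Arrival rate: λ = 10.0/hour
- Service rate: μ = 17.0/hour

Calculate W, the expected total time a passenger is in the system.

First, compute utilization: ρ = λ/μ = 10.0/17.0 = 0.5882
For M/M/1: W = 1/(μ-λ)
W = 1/(17.0-10.0) = 1/7.00
W = 0.1429 hours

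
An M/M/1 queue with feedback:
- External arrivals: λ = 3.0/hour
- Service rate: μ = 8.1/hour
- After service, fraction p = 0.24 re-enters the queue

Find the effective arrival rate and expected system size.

Effective arrival rate: λ_eff = λ/(1-p) = 3.0/(1-0.24) = 3.0/0.76 = 3.9474
ρ = λ_eff/μ = 3.9474/8.1 = 0.48733
L = ρ/(1-ρ) = 0.48733/(1-0.48733) = 0.9506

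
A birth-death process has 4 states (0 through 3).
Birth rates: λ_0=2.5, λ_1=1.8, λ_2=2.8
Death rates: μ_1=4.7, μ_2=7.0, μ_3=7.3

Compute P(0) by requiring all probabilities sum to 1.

Ratios P(n)/P(0) = (λ₀···λₙ₋₁)/(μ₁···μₙ):
P(1)/P(0) = (2.5)/(4.7) = 0.5319
P(2)/P(0) = (2.5×1.8)/(4.7×7.0) = 0.1368
P(3)/P(0) = (2.5×1.8×2.8)/(4.7×7.0×7.3) = 0.05246

Normalization: ∑ P(n) = 1
P(0) × (1.0000 + 0.5319 + 0.1368 + 0.05246) = 1
P(0) × 1.7212 = 1
P(0) = 1/1.7212 = 0.5810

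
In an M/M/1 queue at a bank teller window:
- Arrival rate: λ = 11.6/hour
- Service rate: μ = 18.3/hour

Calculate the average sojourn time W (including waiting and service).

First, compute utilization: ρ = λ/μ = 11.6/18.3 = 0.6339
For M/M/1: W = 1/(μ-λ)
W = 1/(18.3-11.6) = 1/6.70
W = 0.1493 hours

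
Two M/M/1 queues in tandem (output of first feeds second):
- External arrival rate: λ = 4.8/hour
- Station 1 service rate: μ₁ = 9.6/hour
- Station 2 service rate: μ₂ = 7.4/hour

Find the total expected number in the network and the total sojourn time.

By Jackson's theorem, each station behaves as independent M/M/1.
Station 1: ρ₁ = 4.8/9.6 = 0.5000, L₁ = ρ₁/(1-ρ₁) = λ/(μ₁-λ) = 4.8/4.80 = 1.00000
Station 2: ρ₂ = 4.8/7.4 = 0.6486, L₂ = ρ₂/(1-ρ₂) = λ/(μ₂-λ) = 4.8/2.60 = 1.84615
Total: L = L₁ + L₂ = 1.00000 + 1.84615 = 2.84615
W = L/λ = 2.84615/4.8 = 0.5929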